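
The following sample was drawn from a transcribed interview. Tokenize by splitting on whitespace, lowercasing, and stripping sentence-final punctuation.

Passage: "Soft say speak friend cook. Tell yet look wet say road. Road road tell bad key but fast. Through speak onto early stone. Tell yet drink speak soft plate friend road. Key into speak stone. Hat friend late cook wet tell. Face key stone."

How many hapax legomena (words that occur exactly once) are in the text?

13

Frequencies: speak:4, tell:4, road:4, friend:3, key:3, stone:3, soft:2, say:2, cook:2, yet:2, wet:2, look:1, bad:1, but:1, fast:1, through:1, onto:1, early:1, drink:1, plate:1, … (4 more, each freq 1)
Hapax (freq=1): bad, but, drink, early, face, fast, hat, into, late, look, onto, plate, through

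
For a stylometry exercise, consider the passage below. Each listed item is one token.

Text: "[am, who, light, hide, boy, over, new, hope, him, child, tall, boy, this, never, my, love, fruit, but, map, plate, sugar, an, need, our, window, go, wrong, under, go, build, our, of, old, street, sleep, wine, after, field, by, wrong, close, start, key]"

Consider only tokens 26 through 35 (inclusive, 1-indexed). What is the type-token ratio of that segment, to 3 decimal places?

0.900

Segment tokens 26–35: go, wrong, under, go, build, our, of, old, street, sleep
Segment N = 10, segment V = 9.
TTR = 9 / 10 = 0.900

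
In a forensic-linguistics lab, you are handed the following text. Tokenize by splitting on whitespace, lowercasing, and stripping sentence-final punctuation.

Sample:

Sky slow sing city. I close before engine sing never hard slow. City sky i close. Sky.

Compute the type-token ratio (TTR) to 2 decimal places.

N = 17 tokens, V = 10 types.
TTR = V / N = 10 / 17 = 0.59

0.59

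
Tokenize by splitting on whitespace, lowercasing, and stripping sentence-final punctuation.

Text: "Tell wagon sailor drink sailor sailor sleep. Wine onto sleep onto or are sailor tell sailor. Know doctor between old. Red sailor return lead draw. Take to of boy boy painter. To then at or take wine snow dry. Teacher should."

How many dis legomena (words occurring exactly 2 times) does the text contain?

8

Frequencies: sailor:6, tell:2, sleep:2, wine:2, onto:2, or:2, take:2, to:2, boy:2, wagon:1, drink:1, are:1, know:1, doctor:1, between:1, old:1, red:1, return:1, lead:1, draw:1, … (8 more, each freq 1)
Words with frequency 2: boy, onto, or, sleep, take, tell, to, wine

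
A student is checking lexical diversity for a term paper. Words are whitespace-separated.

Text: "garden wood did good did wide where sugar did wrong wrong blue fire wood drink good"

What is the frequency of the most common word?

Frequencies: did:3, wood:2, good:2, wrong:2, garden:1, wide:1, where:1, sugar:1, blue:1, fire:1, drink:1
Most common: 'did' with frequency 3.

3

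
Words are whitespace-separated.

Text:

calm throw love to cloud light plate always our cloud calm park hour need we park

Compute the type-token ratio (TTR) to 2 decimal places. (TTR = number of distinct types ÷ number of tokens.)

0.81

N = 16 tokens, V = 13 types.
TTR = V / N = 13 / 16 = 0.81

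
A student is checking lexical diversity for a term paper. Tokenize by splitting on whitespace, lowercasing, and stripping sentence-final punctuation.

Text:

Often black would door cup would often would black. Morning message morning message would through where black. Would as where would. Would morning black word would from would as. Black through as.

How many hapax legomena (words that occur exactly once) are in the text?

Frequencies: would:9, black:5, morning:3, as:3, often:2, message:2, through:2, where:2, door:1, cup:1, word:1, from:1
Hapax (freq=1): cup, door, from, word

4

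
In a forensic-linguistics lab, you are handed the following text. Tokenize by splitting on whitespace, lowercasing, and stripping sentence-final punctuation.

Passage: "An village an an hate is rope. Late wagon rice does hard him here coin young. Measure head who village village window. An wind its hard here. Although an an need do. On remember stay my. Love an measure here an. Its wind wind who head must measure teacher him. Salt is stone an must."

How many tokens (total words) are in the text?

55

Tokens: an, village, an, an, hate, is, rope, late, wagon, rice, does, hard, him, here, coin, young, measure, head, who, village, village, window, an, wind, its, hard, here, although, an, an, need, do, on, remember, stay, my, love, an, measure, here, an, its, wind, wind, who, head, must, measure, teacher, him, salt, is, stone, an, must
N = 55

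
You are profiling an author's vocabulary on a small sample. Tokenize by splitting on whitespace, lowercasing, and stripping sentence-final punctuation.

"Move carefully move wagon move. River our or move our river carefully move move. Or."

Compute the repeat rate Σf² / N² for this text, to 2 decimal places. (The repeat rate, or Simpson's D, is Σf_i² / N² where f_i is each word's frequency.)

Frequencies: move:6, carefully:2, river:2, our:2, or:2, wagon:1
Σf² = 53; N² = 225
Repeat rate = 53 / 225 = 0.24

0.24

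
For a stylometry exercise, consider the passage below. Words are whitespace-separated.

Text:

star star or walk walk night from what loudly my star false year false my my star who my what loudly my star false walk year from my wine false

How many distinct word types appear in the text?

Distinct types: {false, from, loudly, my, night, or, star, walk, what, who, wine, year}
V = 12

12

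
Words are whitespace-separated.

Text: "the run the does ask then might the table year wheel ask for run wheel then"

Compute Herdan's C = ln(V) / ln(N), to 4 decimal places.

0.8305

N = 16, V = 10.
ln(V) = 2.302585, ln(N) = 2.772589
C = 2.302585 / 2.772589 = 0.8305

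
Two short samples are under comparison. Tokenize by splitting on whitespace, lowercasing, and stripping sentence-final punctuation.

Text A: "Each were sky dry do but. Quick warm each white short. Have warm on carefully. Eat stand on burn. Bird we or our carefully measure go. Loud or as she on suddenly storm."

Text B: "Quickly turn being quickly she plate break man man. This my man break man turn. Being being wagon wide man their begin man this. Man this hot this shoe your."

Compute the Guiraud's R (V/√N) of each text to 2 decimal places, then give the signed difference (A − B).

A: V=27, N=33, R=4.70
B: V=16, N=30, R=2.92
Difference = 4.70 − 2.92 = 1.78

1.78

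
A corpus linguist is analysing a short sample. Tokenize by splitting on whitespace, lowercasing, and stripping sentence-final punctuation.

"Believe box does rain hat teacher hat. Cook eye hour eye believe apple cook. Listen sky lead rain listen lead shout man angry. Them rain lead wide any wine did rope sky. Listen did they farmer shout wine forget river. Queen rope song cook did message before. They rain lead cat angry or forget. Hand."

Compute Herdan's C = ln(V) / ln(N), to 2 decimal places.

0.87

N = 55, V = 33.
ln(V) = 3.496508, ln(N) = 4.007333
C = 3.496508 / 4.007333 = 0.87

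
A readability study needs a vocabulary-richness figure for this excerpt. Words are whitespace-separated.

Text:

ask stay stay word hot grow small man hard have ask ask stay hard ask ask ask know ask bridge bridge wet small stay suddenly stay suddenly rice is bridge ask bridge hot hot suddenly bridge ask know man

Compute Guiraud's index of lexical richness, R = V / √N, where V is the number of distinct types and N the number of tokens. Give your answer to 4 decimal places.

2.4019

N = 39, V = 15.
√N = 6.244998
R = 15 / 6.244998 = 2.4019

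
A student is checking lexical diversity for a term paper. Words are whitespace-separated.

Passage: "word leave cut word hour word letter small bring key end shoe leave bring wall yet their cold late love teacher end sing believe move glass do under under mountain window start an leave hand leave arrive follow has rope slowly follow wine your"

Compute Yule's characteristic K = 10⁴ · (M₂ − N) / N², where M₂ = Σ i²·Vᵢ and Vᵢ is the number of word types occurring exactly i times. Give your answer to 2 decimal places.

134.30

Frequencies: leave:4, word:3, bring:2, end:2, under:2, follow:2, cut:1, hour:1, letter:1, small:1, key:1, shoe:1, wall:1, yet:1, their:1, cold:1, late:1, love:1, teacher:1, sing:1, … (15 more, each freq 1)
N = 44. Frequency spectrum: V_1=29, V_2=4, V_3=1, V_4=1
M₂ = 1²·29 + 2²·4 + 3²·1 + 4²·1 = 70
K = 10000 × (70 − 44) / 44² = 134.30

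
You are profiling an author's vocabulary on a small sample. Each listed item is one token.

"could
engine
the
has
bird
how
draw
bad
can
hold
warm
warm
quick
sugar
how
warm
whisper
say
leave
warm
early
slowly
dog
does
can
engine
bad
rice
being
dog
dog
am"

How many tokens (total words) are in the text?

32

Tokens: could, engine, the, has, bird, how, draw, bad, can, hold, warm, warm, quick, sugar, how, warm, whisper, say, leave, warm, early, slowly, dog, does, can, engine, bad, rice, being, dog, dog, am
N = 32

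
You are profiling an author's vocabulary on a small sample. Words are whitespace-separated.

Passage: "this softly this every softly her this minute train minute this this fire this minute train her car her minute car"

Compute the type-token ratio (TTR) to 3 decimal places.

0.381

N = 21 tokens, V = 8 types.
TTR = V / N = 8 / 21 = 0.381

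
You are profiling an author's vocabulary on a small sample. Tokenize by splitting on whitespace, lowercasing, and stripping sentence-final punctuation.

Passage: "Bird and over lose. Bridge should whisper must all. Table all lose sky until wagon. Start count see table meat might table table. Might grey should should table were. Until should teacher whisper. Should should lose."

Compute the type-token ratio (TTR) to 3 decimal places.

0.583

N = 36 tokens, V = 21 types.
TTR = V / N = 21 / 36 = 0.583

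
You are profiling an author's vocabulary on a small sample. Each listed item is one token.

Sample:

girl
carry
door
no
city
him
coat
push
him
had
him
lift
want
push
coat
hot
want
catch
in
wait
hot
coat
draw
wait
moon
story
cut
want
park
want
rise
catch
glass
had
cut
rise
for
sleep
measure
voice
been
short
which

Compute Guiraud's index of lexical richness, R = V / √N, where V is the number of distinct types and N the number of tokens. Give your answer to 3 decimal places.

N = 43, V = 29.
√N = 6.557439
R = 29 / 6.557439 = 4.422

4.422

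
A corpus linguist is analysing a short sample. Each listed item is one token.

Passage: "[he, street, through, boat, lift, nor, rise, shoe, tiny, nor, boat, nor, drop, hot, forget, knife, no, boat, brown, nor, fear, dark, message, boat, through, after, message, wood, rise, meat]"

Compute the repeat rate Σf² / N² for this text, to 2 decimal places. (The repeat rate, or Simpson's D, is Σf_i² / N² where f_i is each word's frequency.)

Frequencies: boat:4, nor:4, through:2, rise:2, message:2, he:1, street:1, lift:1, shoe:1, tiny:1, drop:1, hot:1, forget:1, knife:1, no:1, brown:1, fear:1, dark:1, after:1, wood:1, … (1 more, each freq 1)
Σf² = 60; N² = 900
Repeat rate = 60 / 900 = 0.07

0.07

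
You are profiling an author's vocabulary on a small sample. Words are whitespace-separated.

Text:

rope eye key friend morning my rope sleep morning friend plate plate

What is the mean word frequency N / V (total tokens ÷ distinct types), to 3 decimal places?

1.500

N = 12 tokens, V = 8 types.
Mean frequency = N / V = 12 / 8 = 1.500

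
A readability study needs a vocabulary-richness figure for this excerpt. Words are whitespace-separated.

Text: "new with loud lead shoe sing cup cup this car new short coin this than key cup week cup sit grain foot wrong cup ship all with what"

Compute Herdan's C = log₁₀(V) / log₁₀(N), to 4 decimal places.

0.9137

N = 28, V = 21.
log₁₀(V) = 1.322219, log₁₀(N) = 1.447158
C = 1.322219 / 1.447158 = 0.9137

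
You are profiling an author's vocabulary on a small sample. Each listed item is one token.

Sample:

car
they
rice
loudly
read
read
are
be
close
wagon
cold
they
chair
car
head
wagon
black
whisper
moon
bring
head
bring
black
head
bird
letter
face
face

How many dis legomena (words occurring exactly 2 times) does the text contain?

Frequencies: head:3, car:2, they:2, read:2, wagon:2, black:2, bring:2, face:2, rice:1, loudly:1, are:1, be:1, close:1, cold:1, chair:1, whisper:1, moon:1, bird:1, letter:1
Words with frequency 2: black, bring, car, face, read, they, wagon

7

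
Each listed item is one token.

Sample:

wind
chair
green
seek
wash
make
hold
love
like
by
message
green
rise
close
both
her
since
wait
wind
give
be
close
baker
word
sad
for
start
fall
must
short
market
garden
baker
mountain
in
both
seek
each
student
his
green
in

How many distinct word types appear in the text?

34

Distinct types: {baker, be, both, by, chair, close, each, fall, for, garden, give, green, her, his, hold, in, like, love, make, market, message, mountain, must, rise, sad, seek, short, since, start, student, wait, wash, wind, word}
V = 34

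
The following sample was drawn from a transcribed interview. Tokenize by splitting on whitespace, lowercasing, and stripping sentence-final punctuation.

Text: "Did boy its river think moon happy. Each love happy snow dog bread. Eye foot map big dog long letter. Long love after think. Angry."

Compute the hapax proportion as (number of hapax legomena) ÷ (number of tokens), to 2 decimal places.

0.60

Frequencies: think:2, happy:2, love:2, dog:2, long:2, did:1, boy:1, its:1, river:1, moon:1, each:1, snow:1, bread:1, eye:1, foot:1, map:1, big:1, letter:1, after:1, angry:1
Hapax count = 15; token count = 25.
Ratio = 15 / 25 = 0.60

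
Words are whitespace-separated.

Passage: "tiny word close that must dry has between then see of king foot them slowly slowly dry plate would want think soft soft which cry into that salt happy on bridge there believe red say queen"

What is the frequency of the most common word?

2

Frequencies: that:2, dry:2, slowly:2, soft:2, tiny:1, word:1, close:1, must:1, has:1, between:1, then:1, see:1, of:1, king:1, foot:1, them:1, plate:1, would:1, want:1, think:1, … (12 more, each freq 1)
Most common: 'that' with frequency 2.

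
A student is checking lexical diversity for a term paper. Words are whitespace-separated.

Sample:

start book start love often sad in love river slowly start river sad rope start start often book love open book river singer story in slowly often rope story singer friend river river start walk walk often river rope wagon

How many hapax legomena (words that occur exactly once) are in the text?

Frequencies: start:6, river:6, often:4, book:3, love:3, rope:3, sad:2, in:2, slowly:2, singer:2, story:2, walk:2, open:1, friend:1, wagon:1
Hapax (freq=1): friend, open, wagon

3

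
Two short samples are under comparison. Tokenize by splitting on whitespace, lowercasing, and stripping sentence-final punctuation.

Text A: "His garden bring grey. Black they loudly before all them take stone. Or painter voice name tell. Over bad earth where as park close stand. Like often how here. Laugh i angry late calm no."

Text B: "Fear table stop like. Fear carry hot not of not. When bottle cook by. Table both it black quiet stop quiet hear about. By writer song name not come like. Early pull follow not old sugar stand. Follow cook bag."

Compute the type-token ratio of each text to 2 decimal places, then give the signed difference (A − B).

0.27

TTR(A) = 35/35 = 1.00
TTR(B) = 29/40 = 0.73
Difference = 1.00 − 0.73 = 0.27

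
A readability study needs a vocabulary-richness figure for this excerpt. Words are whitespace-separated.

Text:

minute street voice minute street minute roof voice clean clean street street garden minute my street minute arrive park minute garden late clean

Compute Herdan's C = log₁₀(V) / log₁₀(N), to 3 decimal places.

N = 23, V = 10.
log₁₀(V) = 1.000000, log₁₀(N) = 1.361728
C = 1.000000 / 1.361728 = 0.734

0.734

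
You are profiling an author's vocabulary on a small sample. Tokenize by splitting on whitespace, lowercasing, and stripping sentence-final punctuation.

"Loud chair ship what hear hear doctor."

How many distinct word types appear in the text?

Distinct types: {chair, doctor, hear, loud, ship, what}
V = 6

6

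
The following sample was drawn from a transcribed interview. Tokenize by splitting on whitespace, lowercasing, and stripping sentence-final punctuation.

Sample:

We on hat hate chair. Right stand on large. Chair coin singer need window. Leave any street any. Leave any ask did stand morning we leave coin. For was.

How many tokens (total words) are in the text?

29

Tokens: we, on, hat, hate, chair, right, stand, on, large, chair, coin, singer, need, window, leave, any, street, any, leave, any, ask, did, stand, morning, we, leave, coin, for, was
N = 29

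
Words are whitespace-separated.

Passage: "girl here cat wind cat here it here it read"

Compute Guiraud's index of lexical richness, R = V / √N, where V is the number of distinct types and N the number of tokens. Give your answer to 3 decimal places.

N = 10, V = 6.
√N = 3.162278
R = 6 / 3.162278 = 1.897

1.897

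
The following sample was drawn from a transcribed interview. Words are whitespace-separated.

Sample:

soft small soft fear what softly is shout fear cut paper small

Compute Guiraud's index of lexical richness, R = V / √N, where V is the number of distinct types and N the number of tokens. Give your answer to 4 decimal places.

N = 12, V = 9.
√N = 3.464102
R = 9 / 3.464102 = 2.5981

2.5981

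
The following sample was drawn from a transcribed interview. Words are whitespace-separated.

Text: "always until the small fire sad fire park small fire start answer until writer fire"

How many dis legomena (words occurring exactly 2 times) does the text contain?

2

Frequencies: fire:4, until:2, small:2, always:1, the:1, sad:1, park:1, start:1, answer:1, writer:1
Words with frequency 2: small, until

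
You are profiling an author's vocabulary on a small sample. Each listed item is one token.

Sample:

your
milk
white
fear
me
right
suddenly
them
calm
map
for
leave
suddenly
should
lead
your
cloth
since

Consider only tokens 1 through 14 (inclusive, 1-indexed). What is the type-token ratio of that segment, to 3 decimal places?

Segment tokens 1–14: your, milk, white, fear, me, right, suddenly, them, calm, map, for, leave, suddenly, should
Segment N = 14, segment V = 13.
TTR = 13 / 14 = 0.929

0.929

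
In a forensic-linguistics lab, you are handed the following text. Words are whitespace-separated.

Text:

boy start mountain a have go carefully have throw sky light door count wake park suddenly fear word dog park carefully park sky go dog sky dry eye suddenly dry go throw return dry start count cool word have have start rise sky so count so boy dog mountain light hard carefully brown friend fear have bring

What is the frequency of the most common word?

Frequencies: have:5, sky:4, start:3, go:3, carefully:3, count:3, park:3, dog:3, dry:3, boy:2, mountain:2, throw:2, light:2, suddenly:2, fear:2, word:2, so:2, a:1, door:1, wake:1, … (8 more, each freq 1)
Most common: 'have' with frequency 5.

5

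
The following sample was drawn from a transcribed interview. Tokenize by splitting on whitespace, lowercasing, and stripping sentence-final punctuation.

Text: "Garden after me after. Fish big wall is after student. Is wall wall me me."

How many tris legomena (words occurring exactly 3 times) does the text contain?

Frequencies: after:3, me:3, wall:3, is:2, garden:1, fish:1, big:1, student:1
Words with frequency 3: after, me, wall

3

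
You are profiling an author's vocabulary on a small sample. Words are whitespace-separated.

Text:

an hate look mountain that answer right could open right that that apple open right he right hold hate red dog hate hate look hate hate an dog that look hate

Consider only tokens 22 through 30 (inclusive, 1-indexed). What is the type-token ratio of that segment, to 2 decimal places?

0.56

Segment tokens 22–30: hate, hate, look, hate, hate, an, dog, that, look
Segment N = 9, segment V = 5.
TTR = 5 / 9 = 0.56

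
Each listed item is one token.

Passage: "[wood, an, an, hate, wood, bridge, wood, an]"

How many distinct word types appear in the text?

Distinct types: {an, bridge, hate, wood}
V = 4

4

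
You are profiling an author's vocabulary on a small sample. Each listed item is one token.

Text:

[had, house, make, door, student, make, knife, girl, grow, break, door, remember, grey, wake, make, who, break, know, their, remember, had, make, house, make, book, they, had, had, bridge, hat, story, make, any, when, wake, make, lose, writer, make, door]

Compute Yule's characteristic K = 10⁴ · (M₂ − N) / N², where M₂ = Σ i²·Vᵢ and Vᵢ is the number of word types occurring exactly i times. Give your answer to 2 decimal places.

512.50

Frequencies: make:8, had:4, door:3, house:2, break:2, remember:2, wake:2, student:1, knife:1, girl:1, grow:1, grey:1, who:1, know:1, their:1, book:1, they:1, bridge:1, hat:1, story:1, … (4 more, each freq 1)
N = 40. Frequency spectrum: V_1=17, V_2=4, V_3=1, V_4=1, V_8=1
M₂ = 1²·17 + 2²·4 + 3²·1 + 4²·1 + 8²·1 = 122
K = 10000 × (122 − 40) / 40² = 512.50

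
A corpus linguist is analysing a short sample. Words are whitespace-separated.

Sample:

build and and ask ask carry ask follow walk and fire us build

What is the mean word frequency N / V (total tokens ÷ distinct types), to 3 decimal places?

N = 13 tokens, V = 8 types.
Mean frequency = N / V = 13 / 8 = 1.625

1.625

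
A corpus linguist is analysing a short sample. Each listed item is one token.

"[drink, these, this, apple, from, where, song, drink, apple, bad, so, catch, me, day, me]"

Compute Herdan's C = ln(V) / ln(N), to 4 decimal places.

0.9176

N = 15, V = 12.
ln(V) = 2.484907, ln(N) = 2.708050
C = 2.484907 / 2.708050 = 0.9176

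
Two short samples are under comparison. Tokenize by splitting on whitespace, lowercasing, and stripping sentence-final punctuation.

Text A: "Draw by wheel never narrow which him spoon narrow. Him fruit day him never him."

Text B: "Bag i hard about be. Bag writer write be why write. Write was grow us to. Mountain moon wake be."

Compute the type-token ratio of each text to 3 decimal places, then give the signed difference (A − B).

TTR(A) = 10/15 = 0.667
TTR(B) = 15/20 = 0.750
Difference = 0.667 − 0.750 = -0.083

-0.083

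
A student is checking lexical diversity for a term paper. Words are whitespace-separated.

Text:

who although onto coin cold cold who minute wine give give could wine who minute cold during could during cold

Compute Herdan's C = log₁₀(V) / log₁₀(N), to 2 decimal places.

N = 20, V = 10.
log₁₀(V) = 1.000000, log₁₀(N) = 1.301030
C = 1.000000 / 1.301030 = 0.77

0.77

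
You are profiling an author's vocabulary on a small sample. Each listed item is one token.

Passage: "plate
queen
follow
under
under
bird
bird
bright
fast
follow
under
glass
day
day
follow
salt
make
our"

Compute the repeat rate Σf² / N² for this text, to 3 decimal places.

Frequencies: follow:3, under:3, bird:2, day:2, plate:1, queen:1, bright:1, fast:1, glass:1, salt:1, make:1, our:1
Σf² = 34; N² = 324
Repeat rate = 34 / 324 = 0.105

0.105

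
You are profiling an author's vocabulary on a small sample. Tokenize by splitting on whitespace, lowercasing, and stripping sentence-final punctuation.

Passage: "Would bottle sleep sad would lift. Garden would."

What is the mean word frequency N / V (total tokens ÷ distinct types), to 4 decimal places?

N = 8 tokens, V = 6 types.
Mean frequency = N / V = 8 / 6 = 1.3333

1.3333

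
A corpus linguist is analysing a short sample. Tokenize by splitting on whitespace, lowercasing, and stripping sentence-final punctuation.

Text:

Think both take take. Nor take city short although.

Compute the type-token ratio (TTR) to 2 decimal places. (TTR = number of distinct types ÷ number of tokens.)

0.78

N = 9 tokens, V = 7 types.
TTR = V / N = 7 / 9 = 0.78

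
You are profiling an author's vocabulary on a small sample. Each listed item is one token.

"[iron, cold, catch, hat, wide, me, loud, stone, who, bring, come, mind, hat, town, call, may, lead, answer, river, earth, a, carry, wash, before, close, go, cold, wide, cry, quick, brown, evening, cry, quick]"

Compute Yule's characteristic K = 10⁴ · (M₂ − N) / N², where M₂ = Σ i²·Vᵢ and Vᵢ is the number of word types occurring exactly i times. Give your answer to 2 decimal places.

86.51

Frequencies: cold:2, hat:2, wide:2, cry:2, quick:2, iron:1, catch:1, me:1, loud:1, stone:1, who:1, bring:1, come:1, mind:1, town:1, call:1, may:1, lead:1, answer:1, river:1, … (9 more, each freq 1)
N = 34. Frequency spectrum: V_1=24, V_2=5
M₂ = 1²·24 + 2²·5 = 44
K = 10000 × (44 − 34) / 34² = 86.51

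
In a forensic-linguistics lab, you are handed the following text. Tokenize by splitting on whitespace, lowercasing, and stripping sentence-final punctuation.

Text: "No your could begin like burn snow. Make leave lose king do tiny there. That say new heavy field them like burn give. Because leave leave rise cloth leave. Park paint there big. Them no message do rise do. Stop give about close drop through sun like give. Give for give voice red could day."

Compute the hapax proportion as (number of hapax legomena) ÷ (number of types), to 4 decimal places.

0.7368

Frequencies: give:5, leave:4, like:3, do:3, no:2, could:2, burn:2, there:2, them:2, rise:2, your:1, begin:1, snow:1, make:1, lose:1, king:1, tiny:1, that:1, say:1, new:1, … (18 more, each freq 1)
Hapax count = 28; type count = 38.
Ratio = 28 / 38 = 0.7368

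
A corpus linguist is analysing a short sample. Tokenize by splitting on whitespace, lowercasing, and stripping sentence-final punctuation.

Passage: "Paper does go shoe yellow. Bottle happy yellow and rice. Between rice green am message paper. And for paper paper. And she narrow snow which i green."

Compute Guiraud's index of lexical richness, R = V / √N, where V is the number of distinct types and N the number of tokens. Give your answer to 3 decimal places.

3.657

N = 27, V = 19.
√N = 5.196152
R = 19 / 5.196152 = 3.657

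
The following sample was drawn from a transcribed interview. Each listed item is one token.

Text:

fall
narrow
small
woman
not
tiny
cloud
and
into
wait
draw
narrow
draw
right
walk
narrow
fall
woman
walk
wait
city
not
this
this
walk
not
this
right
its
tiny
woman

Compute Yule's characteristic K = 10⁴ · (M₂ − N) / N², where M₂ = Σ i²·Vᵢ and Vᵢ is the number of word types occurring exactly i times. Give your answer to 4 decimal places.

Frequencies: narrow:3, woman:3, not:3, walk:3, this:3, fall:2, tiny:2, wait:2, draw:2, right:2, small:1, cloud:1, and:1, into:1, city:1, its:1
N = 31. Frequency spectrum: V_1=6, V_2=5, V_3=5
M₂ = 1²·6 + 2²·5 + 3²·5 = 71
K = 10000 × (71 − 31) / 31² = 416.2331

416.2331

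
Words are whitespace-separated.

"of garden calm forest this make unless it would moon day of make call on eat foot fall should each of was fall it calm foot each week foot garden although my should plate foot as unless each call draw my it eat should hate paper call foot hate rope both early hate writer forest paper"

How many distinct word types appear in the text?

31

Distinct types: {although, as, both, call, calm, day, draw, each, early, eat, fall, foot, forest, garden, hate, it, make, moon, my, of, on, paper, plate, rope, should, this, unless, was, week, would, writer}
V = 31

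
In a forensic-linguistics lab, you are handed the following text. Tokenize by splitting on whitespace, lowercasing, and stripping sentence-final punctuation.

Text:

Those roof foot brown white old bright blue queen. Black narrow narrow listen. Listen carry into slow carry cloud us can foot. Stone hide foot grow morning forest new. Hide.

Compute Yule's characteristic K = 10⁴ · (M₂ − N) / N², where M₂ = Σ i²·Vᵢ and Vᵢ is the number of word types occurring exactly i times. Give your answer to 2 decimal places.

Frequencies: foot:3, narrow:2, listen:2, carry:2, hide:2, those:1, roof:1, brown:1, white:1, old:1, bright:1, blue:1, queen:1, black:1, into:1, slow:1, cloud:1, us:1, can:1, stone:1, … (4 more, each freq 1)
N = 30. Frequency spectrum: V_1=19, V_2=4, V_3=1
M₂ = 1²·19 + 2²·4 + 3²·1 = 44
K = 10000 × (44 − 30) / 30² = 155.56

155.56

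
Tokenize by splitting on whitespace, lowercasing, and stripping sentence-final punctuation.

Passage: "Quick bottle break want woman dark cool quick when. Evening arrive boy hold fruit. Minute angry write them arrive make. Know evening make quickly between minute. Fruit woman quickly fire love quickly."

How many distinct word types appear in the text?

Distinct types: {angry, arrive, between, bottle, boy, break, cool, dark, evening, fire, fruit, hold, know, love, make, minute, quick, quickly, them, want, when, woman, write}
V = 23

23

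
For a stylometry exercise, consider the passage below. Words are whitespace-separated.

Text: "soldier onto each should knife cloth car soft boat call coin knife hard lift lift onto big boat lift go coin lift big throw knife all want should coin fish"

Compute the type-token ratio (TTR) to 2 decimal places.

0.63

N = 30 tokens, V = 19 types.
TTR = V / N = 19 / 30 = 0.63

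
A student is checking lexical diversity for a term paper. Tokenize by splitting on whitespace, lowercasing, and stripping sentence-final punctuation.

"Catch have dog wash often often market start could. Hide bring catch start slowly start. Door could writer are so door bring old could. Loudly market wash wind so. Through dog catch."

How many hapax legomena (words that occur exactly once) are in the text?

9

Frequencies: catch:3, start:3, could:3, dog:2, wash:2, often:2, market:2, bring:2, door:2, so:2, have:1, hide:1, slowly:1, writer:1, are:1, old:1, loudly:1, wind:1, through:1
Hapax (freq=1): are, have, hide, loudly, old, slowly, through, wind, writer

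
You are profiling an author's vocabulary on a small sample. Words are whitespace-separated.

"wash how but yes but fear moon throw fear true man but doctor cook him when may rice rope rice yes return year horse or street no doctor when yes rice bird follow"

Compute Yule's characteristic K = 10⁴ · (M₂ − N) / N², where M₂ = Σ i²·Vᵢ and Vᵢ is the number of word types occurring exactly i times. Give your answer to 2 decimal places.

220.39

Frequencies: but:3, yes:3, rice:3, fear:2, doctor:2, when:2, wash:1, how:1, moon:1, throw:1, true:1, man:1, cook:1, him:1, may:1, rope:1, return:1, year:1, horse:1, or:1, … (4 more, each freq 1)
N = 33. Frequency spectrum: V_1=18, V_2=3, V_3=3
M₂ = 1²·18 + 2²·3 + 3²·3 = 57
K = 10000 × (57 − 33) / 33² = 220.39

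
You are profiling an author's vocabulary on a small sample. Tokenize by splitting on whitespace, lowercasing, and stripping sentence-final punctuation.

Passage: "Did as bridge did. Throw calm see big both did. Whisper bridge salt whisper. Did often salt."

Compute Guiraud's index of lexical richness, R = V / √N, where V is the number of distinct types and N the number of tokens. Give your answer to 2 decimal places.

2.67

N = 17, V = 11.
√N = 4.123106
R = 11 / 4.123106 = 2.67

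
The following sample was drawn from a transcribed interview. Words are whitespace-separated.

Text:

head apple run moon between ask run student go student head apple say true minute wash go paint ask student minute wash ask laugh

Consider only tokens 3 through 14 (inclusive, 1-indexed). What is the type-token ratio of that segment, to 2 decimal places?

Segment tokens 3–14: run, moon, between, ask, run, student, go, student, head, apple, say, true
Segment N = 12, segment V = 10.
TTR = 10 / 12 = 0.83

0.83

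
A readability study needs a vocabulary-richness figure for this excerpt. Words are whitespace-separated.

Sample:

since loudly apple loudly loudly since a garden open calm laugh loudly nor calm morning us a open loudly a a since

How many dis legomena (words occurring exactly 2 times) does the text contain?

2

Frequencies: loudly:5, a:4, since:3, open:2, calm:2, apple:1, garden:1, laugh:1, nor:1, morning:1, us:1
Words with frequency 2: calm, open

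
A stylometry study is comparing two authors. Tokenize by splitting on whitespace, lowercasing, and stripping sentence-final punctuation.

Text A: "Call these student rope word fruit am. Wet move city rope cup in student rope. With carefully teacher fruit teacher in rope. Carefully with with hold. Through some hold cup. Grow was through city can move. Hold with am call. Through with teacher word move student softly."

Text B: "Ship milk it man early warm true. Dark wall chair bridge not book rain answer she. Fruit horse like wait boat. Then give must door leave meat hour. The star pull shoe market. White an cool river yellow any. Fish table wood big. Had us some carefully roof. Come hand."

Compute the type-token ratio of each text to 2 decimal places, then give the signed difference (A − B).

TTR(A) = 22/47 = 0.47
TTR(B) = 50/50 = 1.00
Difference = 0.47 − 1.00 = -0.53

-0.53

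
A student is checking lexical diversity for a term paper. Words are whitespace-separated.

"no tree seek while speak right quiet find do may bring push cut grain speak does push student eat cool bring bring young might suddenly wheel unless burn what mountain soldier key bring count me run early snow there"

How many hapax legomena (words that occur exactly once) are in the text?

Frequencies: bring:4, speak:2, push:2, no:1, tree:1, seek:1, while:1, right:1, quiet:1, find:1, do:1, may:1, cut:1, grain:1, does:1, student:1, eat:1, cool:1, young:1, might:1, … (14 more, each freq 1)
Hapax (freq=1): burn, cool, count, cut, do, does, early, eat, find, grain, key, may, me, might, mountain, no, quiet, right, run, seek, snow, soldier, student, suddenly, there, tree, unless, what, wheel, while, young

31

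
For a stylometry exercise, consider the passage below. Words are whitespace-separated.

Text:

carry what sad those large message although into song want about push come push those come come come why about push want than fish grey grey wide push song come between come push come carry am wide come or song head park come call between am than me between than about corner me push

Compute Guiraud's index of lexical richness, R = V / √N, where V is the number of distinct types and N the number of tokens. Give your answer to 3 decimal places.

N = 54, V = 26.
√N = 7.348469
R = 26 / 7.348469 = 3.538

3.538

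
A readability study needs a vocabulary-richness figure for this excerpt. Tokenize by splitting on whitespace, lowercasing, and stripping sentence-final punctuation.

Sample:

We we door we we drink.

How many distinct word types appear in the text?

Distinct types: {door, drink, we}
V = 3

3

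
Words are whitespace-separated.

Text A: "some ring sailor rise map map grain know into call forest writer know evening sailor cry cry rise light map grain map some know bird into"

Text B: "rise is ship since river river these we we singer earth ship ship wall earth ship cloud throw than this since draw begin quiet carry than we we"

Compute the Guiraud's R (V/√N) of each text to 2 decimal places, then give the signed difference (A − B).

-0.46

A: V=15, N=26, R=2.94
B: V=18, N=28, R=3.40
Difference = 2.94 − 3.40 = -0.46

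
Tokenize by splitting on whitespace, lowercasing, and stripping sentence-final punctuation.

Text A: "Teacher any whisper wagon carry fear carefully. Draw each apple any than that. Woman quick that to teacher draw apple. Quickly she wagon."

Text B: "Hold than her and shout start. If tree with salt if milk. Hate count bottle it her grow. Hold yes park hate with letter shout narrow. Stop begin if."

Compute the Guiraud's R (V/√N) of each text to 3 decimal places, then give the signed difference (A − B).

A: V=17, N=23, R=3.545
B: V=22, N=29, R=4.085
Difference = 3.545 − 4.085 = -0.540

-0.540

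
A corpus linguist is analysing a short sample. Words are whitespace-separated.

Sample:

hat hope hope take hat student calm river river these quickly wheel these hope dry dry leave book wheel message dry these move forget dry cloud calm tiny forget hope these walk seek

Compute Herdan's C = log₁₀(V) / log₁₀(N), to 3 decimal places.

N = 33, V = 19.
log₁₀(V) = 1.278754, log₁₀(N) = 1.518514
C = 1.278754 / 1.518514 = 0.842

0.842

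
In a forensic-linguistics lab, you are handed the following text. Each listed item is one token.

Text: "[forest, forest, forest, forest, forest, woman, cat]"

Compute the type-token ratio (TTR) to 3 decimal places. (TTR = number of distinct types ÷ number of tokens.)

0.429

N = 7 tokens, V = 3 types.
TTR = V / N = 3 / 7 = 0.429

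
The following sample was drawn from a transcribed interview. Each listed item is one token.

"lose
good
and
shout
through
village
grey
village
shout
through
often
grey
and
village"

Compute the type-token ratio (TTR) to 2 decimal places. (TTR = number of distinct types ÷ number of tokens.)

N = 14 tokens, V = 8 types.
TTR = V / N = 8 / 14 = 0.57

0.57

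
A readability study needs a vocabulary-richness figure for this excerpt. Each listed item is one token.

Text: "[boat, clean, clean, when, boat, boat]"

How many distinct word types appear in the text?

3

Distinct types: {boat, clean, when}
V = 3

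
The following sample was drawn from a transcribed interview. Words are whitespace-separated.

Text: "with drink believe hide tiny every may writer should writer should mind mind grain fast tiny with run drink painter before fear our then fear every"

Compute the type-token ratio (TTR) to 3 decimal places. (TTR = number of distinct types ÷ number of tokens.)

N = 26 tokens, V = 18 types.
TTR = V / N = 18 / 26 = 0.692

0.692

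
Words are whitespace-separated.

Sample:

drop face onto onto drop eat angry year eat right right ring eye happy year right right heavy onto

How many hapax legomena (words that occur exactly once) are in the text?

Frequencies: right:4, onto:3, drop:2, eat:2, year:2, face:1, angry:1, ring:1, eye:1, happy:1, heavy:1
Hapax (freq=1): angry, eye, face, happy, heavy, ring

6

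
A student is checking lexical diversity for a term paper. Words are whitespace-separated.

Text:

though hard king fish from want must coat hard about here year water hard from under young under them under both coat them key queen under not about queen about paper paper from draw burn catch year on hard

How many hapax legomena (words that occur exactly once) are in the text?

Frequencies: hard:4, under:4, from:3, about:3, coat:2, year:2, them:2, queen:2, paper:2, though:1, king:1, fish:1, want:1, must:1, here:1, water:1, young:1, both:1, key:1, not:1, … (4 more, each freq 1)
Hapax (freq=1): both, burn, catch, draw, fish, here, key, king, must, not, on, though, want, water, young

15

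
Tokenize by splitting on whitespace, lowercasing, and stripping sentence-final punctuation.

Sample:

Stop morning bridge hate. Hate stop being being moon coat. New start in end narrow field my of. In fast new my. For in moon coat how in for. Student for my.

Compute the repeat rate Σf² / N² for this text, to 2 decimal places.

Frequencies: in:4, my:3, for:3, stop:2, hate:2, being:2, moon:2, coat:2, new:2, morning:1, bridge:1, start:1, end:1, narrow:1, field:1, of:1, fast:1, how:1, student:1
Σf² = 68; N² = 1024
Repeat rate = 68 / 1024 = 0.07

0.07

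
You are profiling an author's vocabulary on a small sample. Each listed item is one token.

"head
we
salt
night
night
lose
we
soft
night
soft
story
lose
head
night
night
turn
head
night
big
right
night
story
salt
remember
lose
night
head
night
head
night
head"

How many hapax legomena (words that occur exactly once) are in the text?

4

Frequencies: night:10, head:6, lose:3, we:2, salt:2, soft:2, story:2, turn:1, big:1, right:1, remember:1
Hapax (freq=1): big, remember, right, turn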